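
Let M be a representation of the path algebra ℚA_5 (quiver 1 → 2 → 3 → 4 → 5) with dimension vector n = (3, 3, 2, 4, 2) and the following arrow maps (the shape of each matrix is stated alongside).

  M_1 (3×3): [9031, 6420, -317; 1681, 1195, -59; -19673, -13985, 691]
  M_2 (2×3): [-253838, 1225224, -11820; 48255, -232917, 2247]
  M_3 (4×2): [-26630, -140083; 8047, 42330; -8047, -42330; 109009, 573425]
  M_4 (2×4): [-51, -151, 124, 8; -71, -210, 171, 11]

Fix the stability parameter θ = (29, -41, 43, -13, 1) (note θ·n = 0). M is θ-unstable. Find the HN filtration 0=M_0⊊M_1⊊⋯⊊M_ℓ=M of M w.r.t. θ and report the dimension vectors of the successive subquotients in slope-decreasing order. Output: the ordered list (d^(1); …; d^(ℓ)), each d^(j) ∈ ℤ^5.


Interval decomposition of M: I[1,1], I[1,2], I[1,5], I[2,4], I[4,4], I[4,5].
HN type (ℓ=7): μ^(1)=29; μ^(2)=15; μ^(3)=31/3; μ^(4)=1; μ^(5)=-6; μ^(6)=-13; μ^(7)=-41

((1, 0, 0, 0, 0); (0, 0, 1, 1, 0); (0, 0, 1, 1, 1); (0, 0, 0, 0, 1); (2, 2, 0, 0, 0); (0, 0, 0, 2, 0); (0, 1, 0, 0, 0))


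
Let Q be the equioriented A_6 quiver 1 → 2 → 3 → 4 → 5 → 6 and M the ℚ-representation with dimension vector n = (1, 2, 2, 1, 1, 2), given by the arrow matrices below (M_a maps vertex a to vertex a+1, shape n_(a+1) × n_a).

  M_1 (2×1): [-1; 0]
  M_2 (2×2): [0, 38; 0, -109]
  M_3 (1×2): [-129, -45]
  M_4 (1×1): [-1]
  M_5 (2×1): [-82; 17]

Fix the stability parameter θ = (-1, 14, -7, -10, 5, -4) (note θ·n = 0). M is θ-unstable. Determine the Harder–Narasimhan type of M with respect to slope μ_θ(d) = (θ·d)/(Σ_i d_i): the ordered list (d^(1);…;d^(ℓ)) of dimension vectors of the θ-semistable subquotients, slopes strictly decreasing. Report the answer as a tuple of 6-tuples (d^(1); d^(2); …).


Interval decomposition of M: I[1,2], I[2,6], I[3,3], I[6,6].
HN type (ℓ=5): μ^(1)=14; μ^(2)=1/2; μ^(3)=-1; μ^(4)=-4; μ^(5)=-7

((0, 1, 0, 0, 0, 0); (0, 0, 0, 0, 1, 1); (1, 1, 1, 1, 0, 0); (0, 0, 0, 0, 0, 1); (0, 0, 1, 0, 0, 0))


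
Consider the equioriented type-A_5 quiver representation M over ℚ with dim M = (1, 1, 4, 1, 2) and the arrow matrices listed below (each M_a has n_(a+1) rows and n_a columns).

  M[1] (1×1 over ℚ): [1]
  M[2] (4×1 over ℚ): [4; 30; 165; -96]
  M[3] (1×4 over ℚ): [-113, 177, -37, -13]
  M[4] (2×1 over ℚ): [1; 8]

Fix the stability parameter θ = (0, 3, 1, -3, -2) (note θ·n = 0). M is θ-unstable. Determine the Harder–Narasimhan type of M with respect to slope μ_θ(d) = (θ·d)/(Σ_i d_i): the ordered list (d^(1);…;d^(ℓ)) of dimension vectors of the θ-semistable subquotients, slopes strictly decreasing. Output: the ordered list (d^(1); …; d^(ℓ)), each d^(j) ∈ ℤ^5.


Interval decomposition of M: I[1,5], I[3,3]^3, I[5,5].
HN type (ℓ=3): μ^(1)=1; μ^(2)=-1/5; μ^(3)=-2

((0, 0, 3, 0, 0); (1, 1, 1, 1, 1); (0, 0, 0, 0, 1))


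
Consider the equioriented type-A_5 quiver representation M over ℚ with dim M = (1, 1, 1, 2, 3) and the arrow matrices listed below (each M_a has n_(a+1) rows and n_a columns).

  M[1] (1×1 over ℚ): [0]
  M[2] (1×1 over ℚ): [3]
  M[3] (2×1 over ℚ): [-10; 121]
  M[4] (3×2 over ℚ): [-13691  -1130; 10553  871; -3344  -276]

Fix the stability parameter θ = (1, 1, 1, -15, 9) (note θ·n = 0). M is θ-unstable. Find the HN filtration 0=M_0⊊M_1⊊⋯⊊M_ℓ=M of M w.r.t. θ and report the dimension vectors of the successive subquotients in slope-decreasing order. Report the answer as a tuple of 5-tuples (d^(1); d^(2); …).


Barcode: M ≅ I[1,1], I[2,5], I[4,5], I[5,5]. HN layers by μ_θ (4 steps, strictly decreasing):
  μ^(1)=9; μ^(2)=1; μ^(3)=-13/3; μ^(4)=-15

((0, 0, 0, 0, 3); (1, 0, 0, 0, 0); (0, 1, 1, 1, 0); (0, 0, 0, 1, 0))


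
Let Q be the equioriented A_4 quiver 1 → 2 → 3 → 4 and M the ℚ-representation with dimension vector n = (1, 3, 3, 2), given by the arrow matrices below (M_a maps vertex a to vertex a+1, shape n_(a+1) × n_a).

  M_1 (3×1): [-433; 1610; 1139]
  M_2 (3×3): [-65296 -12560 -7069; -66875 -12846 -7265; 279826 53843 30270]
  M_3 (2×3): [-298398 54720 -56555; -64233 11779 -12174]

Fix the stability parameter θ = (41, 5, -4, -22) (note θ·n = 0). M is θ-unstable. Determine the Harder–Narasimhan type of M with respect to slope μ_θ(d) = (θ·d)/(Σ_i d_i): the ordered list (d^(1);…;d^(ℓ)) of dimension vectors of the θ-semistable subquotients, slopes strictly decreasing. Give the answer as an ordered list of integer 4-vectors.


Barcode: M ≅ I[1,4], I[2,3], I[2,4]. HN layers by μ_θ (3 steps, strictly decreasing):
  μ^(1)=5; μ^(2)=1/2; μ^(3)=-7

((1, 1, 1, 1); (0, 1, 1, 0); (0, 1, 1, 1))


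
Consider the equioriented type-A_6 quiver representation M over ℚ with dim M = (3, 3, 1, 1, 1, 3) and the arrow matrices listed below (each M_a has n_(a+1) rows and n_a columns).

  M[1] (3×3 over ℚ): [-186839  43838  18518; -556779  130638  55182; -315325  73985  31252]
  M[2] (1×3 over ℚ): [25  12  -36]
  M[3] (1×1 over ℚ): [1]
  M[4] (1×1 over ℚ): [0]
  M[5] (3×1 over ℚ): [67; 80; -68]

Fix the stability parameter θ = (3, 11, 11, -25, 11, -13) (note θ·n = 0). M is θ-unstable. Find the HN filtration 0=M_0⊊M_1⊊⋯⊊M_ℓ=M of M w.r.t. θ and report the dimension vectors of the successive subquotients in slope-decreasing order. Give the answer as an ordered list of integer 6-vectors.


Barcode: M ≅ I[1,1], I[1,2], I[1,4], I[2,2], I[5,6], I[6,6]^2. HN layers by μ_θ (5 steps, strictly decreasing):
  μ^(1)=11; μ^(2)=3; μ^(3)=0; μ^(4)=-1; μ^(5)=-13

((0, 2, 0, 0, 0, 0); (2, 0, 0, 0, 0, 0); (1, 1, 1, 1, 0, 0); (0, 0, 0, 0, 1, 1); (0, 0, 0, 0, 0, 2))


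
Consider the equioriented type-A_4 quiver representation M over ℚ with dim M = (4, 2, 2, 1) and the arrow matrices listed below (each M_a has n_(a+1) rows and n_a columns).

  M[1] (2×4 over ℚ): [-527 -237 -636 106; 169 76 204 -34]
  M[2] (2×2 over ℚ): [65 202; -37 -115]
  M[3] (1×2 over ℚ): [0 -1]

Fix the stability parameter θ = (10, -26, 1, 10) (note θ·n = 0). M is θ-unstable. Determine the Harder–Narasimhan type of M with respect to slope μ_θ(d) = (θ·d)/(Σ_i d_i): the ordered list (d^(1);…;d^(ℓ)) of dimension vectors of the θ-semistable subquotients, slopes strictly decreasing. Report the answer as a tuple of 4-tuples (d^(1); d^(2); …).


Via rank(M_{q-1}∘⋯∘M_p): M ≅ I[1,1]^2, I[1,3], I[1,4].
μ_θ-semistable layers: μ^(1)=10; μ^(2)=1; μ^(3)=-8

((2, 0, 0, 1); (0, 0, 2, 0); (2, 2, 0, 0))


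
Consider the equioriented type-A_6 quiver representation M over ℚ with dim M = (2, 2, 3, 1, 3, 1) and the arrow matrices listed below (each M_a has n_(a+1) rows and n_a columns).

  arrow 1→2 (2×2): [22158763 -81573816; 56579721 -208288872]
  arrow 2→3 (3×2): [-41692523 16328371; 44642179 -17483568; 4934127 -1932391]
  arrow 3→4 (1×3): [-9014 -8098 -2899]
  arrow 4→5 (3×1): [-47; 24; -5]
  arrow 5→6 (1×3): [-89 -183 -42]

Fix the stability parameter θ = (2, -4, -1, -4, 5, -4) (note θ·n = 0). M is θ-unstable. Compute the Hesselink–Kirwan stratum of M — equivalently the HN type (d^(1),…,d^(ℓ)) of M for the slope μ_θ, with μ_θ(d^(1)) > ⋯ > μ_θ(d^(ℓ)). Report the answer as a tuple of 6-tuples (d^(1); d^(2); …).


Interval decomposition of M: I[1,1], I[1,3], I[2,6], I[3,3], I[5,5]^2.
HN type (ℓ=6): μ^(1)=5; μ^(2)=2; μ^(3)=1/2; μ^(4)=-1; μ^(5)=-5/2; μ^(6)=-4

((0, 0, 0, 0, 2, 0); (1, 0, 0, 0, 0, 0); (0, 0, 0, 0, 1, 1); (1, 1, 2, 0, 0, 0); (0, 0, 1, 1, 0, 0); (0, 1, 0, 0, 0, 0))


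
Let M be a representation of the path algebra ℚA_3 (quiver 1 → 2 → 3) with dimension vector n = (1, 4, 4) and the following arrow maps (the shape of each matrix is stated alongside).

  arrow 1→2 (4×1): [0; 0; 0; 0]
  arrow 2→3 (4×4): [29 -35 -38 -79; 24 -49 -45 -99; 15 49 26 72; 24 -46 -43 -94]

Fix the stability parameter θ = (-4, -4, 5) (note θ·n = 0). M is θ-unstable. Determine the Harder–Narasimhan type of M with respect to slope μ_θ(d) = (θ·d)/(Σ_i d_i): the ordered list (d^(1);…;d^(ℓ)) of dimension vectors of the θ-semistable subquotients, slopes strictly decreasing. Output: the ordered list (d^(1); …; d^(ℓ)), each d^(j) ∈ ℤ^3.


Barcode: M ≅ I[1,1], I[2,3]^4. HN layers by μ_θ (2 steps, strictly decreasing):
  μ^(1)=5; μ^(2)=-4

((0, 0, 4); (1, 4, 0))


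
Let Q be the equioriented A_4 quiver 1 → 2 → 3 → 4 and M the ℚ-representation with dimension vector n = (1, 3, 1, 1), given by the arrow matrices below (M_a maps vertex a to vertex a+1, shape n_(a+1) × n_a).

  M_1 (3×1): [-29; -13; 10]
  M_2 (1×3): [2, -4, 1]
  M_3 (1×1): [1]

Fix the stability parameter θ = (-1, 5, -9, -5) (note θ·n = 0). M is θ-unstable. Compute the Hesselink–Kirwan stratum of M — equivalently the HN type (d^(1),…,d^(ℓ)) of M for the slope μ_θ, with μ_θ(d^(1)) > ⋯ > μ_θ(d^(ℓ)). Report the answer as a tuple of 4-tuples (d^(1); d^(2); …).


Interval decomposition of M: I[1,4], I[2,2]^2.
HN type (ℓ=2): μ^(1)=5; μ^(2)=-5/2

((0, 2, 0, 0); (1, 1, 1, 1))


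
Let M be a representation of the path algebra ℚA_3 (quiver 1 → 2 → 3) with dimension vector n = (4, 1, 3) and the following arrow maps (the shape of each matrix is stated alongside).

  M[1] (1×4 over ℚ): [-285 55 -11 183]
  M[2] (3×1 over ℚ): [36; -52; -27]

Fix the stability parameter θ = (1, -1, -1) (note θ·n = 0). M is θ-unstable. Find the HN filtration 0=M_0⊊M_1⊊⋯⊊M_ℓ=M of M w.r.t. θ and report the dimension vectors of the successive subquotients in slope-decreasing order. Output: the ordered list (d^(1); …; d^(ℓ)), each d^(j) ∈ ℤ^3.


Interval decomposition of M: I[1,1]^3, I[1,3], I[3,3]^2.
HN type (ℓ=3): μ^(1)=1; μ^(2)=-1/3; μ^(3)=-1

((3, 0, 0); (1, 1, 1); (0, 0, 2))


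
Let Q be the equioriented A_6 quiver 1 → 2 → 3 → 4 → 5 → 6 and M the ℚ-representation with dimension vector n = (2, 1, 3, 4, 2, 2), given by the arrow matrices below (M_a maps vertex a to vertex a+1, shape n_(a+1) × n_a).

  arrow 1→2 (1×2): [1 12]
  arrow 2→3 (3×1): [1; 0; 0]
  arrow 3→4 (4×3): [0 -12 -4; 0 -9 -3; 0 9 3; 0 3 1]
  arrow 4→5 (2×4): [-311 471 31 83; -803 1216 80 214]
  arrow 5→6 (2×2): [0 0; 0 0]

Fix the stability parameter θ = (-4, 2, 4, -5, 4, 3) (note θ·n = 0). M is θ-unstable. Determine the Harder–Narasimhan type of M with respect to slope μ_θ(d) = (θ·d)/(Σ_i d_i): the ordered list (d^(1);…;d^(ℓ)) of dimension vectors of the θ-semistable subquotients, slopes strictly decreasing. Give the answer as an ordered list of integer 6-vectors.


Via rank(M_{q-1}∘⋯∘M_p): M ≅ I[1,1], I[1,3], I[3,3], I[3,5], I[4,4]^2, I[4,5], I[6,6]^2.
μ_θ-semistable layers: μ^(1)=4; μ^(2)=3; μ^(3)=2; μ^(4)=-1/2; μ^(5)=-4; μ^(6)=-5

((0, 0, 2, 0, 2, 0); (0, 0, 0, 0, 0, 2); (0, 1, 0, 0, 0, 0); (0, 0, 1, 1, 0, 0); (2, 0, 0, 0, 0, 0); (0, 0, 0, 3, 0, 0))


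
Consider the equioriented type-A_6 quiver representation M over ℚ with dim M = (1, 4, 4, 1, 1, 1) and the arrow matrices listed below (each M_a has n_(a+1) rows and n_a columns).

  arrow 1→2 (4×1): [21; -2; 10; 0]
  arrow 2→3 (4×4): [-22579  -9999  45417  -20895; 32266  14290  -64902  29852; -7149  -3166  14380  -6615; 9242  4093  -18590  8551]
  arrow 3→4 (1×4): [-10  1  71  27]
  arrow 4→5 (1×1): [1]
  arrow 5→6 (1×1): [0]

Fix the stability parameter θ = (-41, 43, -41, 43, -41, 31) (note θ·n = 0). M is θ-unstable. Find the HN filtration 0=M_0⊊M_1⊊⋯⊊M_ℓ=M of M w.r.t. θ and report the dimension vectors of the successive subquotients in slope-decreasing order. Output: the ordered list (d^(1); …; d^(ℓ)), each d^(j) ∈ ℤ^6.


Interval decomposition of M: I[1,5], I[2,3]^3, I[6,6].
HN type (ℓ=3): μ^(1)=31; μ^(2)=1; μ^(3)=-41

((0, 0, 0, 0, 0, 1); (0, 4, 4, 1, 1, 0); (1, 0, 0, 0, 0, 0))


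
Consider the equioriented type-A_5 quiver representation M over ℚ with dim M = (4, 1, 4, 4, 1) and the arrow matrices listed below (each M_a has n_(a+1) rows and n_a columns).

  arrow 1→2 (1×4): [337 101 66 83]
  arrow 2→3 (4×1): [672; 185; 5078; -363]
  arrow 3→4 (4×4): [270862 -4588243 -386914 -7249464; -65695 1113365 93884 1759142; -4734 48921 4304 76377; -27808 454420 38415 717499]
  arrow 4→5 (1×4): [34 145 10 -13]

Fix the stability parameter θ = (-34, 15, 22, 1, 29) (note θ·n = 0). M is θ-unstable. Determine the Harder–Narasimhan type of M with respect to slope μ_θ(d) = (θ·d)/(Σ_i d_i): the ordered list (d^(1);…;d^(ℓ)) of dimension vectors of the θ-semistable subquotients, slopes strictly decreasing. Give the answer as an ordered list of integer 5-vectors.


Barcode: M ≅ I[1,1]^3, I[1,4], I[3,4]^2, I[3,5]. HN layers by μ_θ (4 steps, strictly decreasing):
  μ^(1)=29; μ^(2)=38/3; μ^(3)=23/2; μ^(4)=-34

((0, 0, 0, 0, 1); (0, 1, 1, 1, 0); (0, 0, 3, 3, 0); (4, 0, 0, 0, 0))


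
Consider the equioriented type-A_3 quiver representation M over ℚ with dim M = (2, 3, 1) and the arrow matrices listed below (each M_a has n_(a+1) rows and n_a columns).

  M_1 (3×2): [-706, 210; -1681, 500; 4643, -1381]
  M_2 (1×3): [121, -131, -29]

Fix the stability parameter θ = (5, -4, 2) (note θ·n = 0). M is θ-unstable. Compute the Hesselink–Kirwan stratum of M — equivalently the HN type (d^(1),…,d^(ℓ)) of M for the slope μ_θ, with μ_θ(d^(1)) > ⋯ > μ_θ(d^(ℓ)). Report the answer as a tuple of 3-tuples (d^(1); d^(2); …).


Interval decomposition of M: I[1,2], I[1,3], I[2,2].
HN type (ℓ=3): μ^(1)=2; μ^(2)=1/2; μ^(3)=-4

((0, 0, 1); (2, 2, 0); (0, 1, 0))


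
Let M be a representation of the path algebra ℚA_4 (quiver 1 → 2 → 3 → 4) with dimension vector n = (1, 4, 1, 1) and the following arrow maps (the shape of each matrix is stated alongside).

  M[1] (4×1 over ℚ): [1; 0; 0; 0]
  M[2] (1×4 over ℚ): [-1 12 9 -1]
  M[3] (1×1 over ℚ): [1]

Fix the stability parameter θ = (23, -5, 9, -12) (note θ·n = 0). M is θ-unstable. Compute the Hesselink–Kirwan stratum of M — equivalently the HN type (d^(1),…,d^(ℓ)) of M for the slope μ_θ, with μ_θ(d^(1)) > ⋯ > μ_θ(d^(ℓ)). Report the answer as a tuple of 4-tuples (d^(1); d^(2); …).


Interval decomposition of M: I[1,4], I[2,2]^3.
HN type (ℓ=2): μ^(1)=15/4; μ^(2)=-5

((1, 1, 1, 1); (0, 3, 0, 0))


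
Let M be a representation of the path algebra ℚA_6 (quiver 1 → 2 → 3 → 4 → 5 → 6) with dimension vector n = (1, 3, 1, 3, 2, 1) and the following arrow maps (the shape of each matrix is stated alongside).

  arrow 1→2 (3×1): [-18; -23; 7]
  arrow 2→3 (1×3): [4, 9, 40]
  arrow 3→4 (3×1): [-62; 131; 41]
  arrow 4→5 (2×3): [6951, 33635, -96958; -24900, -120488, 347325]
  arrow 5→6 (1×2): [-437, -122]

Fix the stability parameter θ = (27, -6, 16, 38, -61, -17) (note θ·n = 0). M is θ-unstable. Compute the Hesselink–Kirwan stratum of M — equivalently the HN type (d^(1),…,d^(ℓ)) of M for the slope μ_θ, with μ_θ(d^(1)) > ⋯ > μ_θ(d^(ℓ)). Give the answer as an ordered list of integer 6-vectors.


Interval decomposition of M: I[1,6], I[2,2]^2, I[4,4], I[4,5].
HN type (ℓ=4): μ^(1)=38; μ^(2)=-1/2; μ^(3)=-6; μ^(4)=-23/2

((0, 0, 0, 1, 0, 0); (1, 1, 1, 1, 1, 1); (0, 2, 0, 0, 0, 0); (0, 0, 0, 1, 1, 0))


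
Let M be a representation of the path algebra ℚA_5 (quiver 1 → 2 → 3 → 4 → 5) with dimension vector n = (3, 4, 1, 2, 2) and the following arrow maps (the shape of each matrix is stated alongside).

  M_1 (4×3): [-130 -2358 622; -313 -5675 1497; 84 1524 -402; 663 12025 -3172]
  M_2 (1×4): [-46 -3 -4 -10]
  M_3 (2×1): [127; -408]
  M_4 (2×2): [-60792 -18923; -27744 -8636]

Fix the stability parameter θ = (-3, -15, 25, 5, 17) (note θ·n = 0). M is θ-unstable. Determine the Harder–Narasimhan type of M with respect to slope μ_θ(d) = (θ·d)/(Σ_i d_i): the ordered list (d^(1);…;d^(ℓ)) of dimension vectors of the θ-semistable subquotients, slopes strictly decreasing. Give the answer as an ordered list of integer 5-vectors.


Interval decomposition of M: I[1,1], I[1,2], I[1,4], I[2,2]^2, I[4,5], I[5,5].
HN type (ℓ=6): μ^(1)=17; μ^(2)=15; μ^(3)=5; μ^(4)=-3; μ^(5)=-9; μ^(6)=-15

((0, 0, 0, 0, 2); (0, 0, 1, 1, 0); (0, 0, 0, 1, 0); (1, 0, 0, 0, 0); (2, 2, 0, 0, 0); (0, 2, 0, 0, 0))


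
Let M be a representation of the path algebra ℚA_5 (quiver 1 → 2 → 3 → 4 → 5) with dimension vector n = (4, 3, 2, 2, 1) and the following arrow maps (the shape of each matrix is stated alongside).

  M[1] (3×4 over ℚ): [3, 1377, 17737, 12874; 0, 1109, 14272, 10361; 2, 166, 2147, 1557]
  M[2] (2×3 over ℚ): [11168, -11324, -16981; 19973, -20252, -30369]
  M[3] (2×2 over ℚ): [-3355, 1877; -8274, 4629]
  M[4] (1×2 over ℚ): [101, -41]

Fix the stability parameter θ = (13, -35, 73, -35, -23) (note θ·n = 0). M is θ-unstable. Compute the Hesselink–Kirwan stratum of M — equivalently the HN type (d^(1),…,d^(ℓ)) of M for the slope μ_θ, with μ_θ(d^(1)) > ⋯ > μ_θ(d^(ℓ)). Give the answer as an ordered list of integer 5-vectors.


Barcode: M ≅ I[1,1], I[1,2], I[1,4], I[1,5]. HN layers by μ_θ (4 steps, strictly decreasing):
  μ^(1)=19; μ^(2)=13; μ^(3)=5; μ^(4)=-11

((0, 0, 1, 1, 0); (1, 0, 0, 0, 0); (0, 0, 1, 1, 1); (3, 3, 0, 0, 0))


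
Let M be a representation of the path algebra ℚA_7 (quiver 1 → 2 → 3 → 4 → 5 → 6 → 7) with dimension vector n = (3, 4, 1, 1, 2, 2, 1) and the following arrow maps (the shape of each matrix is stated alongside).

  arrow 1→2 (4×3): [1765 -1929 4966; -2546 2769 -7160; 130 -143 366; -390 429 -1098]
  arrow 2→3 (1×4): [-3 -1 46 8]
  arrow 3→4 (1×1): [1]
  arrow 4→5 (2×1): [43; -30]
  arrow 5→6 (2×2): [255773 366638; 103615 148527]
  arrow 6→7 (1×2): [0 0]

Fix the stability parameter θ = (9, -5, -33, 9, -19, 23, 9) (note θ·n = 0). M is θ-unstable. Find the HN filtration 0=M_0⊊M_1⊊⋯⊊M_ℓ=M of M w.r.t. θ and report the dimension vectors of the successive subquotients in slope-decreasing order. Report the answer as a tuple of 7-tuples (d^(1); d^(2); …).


Barcode: M ≅ I[1,2]^2, I[1,6], I[2,2], I[5,6], I[7,7]. HN layers by μ_θ (6 steps, strictly decreasing):
  μ^(1)=23; μ^(2)=9; μ^(3)=2; μ^(4)=-5; μ^(5)=-29/3; μ^(6)=-19

((0, 0, 0, 0, 0, 2, 0); (0, 0, 0, 0, 0, 0, 1); (2, 2, 0, 0, 0, 0, 0); (0, 1, 0, 1, 1, 0, 0); (1, 1, 1, 0, 0, 0, 0); (0, 0, 0, 0, 1, 0, 0))


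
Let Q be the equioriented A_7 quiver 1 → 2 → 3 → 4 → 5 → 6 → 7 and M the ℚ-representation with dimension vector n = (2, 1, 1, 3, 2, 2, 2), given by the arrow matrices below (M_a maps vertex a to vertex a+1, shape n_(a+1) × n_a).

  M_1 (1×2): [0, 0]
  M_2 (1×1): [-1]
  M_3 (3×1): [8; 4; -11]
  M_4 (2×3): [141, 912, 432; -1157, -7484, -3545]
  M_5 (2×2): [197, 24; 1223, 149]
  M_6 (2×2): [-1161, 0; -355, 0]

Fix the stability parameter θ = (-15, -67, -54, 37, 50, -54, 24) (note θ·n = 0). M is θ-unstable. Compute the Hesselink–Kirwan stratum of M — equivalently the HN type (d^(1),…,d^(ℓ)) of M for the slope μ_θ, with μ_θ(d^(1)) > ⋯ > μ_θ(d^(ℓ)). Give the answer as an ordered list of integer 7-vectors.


Via rank(M_{q-1}∘⋯∘M_p): M ≅ I[1,1]^2, I[2,6], I[4,4], I[4,7], I[7,7].
μ_θ-semistable layers: μ^(1)=37; μ^(2)=24; μ^(3)=11; μ^(4)=-15; μ^(5)=-54; μ^(6)=-67

((0, 0, 0, 1, 0, 0, 0); (0, 0, 0, 0, 0, 0, 2); (0, 0, 0, 2, 2, 2, 0); (2, 0, 0, 0, 0, 0, 0); (0, 0, 1, 0, 0, 0, 0); (0, 1, 0, 0, 0, 0, 0))


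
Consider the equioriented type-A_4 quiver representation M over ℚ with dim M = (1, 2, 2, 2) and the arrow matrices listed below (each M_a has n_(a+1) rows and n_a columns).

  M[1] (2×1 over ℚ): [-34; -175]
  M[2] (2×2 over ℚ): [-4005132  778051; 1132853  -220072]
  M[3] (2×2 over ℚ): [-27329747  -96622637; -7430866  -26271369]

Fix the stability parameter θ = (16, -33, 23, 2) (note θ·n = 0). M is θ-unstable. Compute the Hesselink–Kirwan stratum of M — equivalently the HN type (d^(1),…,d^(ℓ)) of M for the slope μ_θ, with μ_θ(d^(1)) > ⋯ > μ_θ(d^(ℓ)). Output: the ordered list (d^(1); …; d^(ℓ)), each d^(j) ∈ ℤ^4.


Via rank(M_{q-1}∘⋯∘M_p): M ≅ I[1,4], I[2,4].
μ_θ-semistable layers: μ^(1)=25/2; μ^(2)=-17/2; μ^(3)=-33

((0, 0, 2, 2); (1, 1, 0, 0); (0, 1, 0, 0))


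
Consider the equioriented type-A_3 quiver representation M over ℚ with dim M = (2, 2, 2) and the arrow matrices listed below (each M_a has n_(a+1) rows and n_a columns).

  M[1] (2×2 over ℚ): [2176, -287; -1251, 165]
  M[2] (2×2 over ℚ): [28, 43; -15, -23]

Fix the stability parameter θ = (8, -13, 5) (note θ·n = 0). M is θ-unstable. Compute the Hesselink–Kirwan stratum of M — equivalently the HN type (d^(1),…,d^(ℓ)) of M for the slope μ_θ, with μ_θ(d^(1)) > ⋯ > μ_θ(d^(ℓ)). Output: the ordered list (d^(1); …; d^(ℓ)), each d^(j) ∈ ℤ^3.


Interval decomposition of M: I[1,3]^2.
HN type (ℓ=2): μ^(1)=5; μ^(2)=-5/2

((0, 0, 2); (2, 2, 0))


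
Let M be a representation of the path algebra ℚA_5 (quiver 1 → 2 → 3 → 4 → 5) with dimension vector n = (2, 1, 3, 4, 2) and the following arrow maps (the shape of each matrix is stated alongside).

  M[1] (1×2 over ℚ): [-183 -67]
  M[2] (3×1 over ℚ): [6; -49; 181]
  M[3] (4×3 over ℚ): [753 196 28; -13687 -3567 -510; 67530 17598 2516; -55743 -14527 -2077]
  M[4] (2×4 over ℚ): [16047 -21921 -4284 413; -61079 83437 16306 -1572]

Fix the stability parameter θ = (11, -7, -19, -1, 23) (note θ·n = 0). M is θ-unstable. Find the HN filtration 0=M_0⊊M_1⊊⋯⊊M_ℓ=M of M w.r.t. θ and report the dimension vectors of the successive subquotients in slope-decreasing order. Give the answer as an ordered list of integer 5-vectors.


Interval decomposition of M: I[1,1], I[1,5], I[3,4], I[3,5], I[4,4].
HN type (ℓ=5): μ^(1)=23; μ^(2)=11; μ^(3)=-1; μ^(4)=-5; μ^(5)=-19

((0, 0, 0, 0, 2); (1, 0, 0, 0, 0); (0, 0, 0, 4, 0); (1, 1, 1, 0, 0); (0, 0, 2, 0, 0))


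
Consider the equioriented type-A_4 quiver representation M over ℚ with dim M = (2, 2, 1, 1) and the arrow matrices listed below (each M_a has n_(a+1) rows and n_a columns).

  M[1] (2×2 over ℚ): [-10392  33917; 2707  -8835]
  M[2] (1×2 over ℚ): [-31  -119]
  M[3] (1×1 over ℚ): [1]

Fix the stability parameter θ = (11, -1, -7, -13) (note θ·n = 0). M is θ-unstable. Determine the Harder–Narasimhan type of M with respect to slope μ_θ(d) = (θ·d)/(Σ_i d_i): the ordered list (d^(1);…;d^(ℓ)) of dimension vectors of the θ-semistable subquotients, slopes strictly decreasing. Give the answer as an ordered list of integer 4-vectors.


Interval decomposition of M: I[1,2], I[1,4].
HN type (ℓ=2): μ^(1)=5; μ^(2)=-5/2

((1, 1, 0, 0); (1, 1, 1, 1))


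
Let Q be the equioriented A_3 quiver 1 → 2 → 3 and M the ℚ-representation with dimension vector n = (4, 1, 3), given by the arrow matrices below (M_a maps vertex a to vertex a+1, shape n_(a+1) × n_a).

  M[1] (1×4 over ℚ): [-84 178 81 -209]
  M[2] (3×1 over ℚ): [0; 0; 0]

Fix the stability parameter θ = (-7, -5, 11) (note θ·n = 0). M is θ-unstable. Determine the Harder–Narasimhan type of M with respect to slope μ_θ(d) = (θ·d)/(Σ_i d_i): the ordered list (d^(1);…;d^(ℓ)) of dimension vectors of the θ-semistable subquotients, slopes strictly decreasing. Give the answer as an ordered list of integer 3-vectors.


Interval decomposition of M: I[1,1]^3, I[1,2], I[3,3]^3.
HN type (ℓ=3): μ^(1)=11; μ^(2)=-5; μ^(3)=-7

((0, 0, 3); (0, 1, 0); (4, 0, 0))


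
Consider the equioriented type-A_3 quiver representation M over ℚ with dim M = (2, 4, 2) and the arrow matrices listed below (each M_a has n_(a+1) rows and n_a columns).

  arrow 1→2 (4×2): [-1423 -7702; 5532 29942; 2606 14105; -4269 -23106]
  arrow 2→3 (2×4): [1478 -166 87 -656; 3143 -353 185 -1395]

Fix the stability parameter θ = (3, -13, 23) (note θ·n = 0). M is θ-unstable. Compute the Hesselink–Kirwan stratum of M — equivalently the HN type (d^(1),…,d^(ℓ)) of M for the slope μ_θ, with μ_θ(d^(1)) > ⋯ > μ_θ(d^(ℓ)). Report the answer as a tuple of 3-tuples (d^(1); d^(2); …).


Barcode: M ≅ I[1,2], I[1,3], I[2,2], I[2,3]. HN layers by μ_θ (3 steps, strictly decreasing):
  μ^(1)=23; μ^(2)=-5; μ^(3)=-13

((0, 0, 2); (2, 2, 0); (0, 2, 0))


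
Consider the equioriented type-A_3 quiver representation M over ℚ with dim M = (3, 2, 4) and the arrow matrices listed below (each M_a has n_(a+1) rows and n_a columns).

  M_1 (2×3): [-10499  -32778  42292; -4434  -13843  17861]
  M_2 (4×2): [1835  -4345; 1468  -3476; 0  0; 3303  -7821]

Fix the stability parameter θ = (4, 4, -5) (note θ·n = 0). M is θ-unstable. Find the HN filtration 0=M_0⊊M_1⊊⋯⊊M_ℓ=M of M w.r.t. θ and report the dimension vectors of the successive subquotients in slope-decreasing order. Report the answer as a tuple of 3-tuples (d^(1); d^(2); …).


Via rank(M_{q-1}∘⋯∘M_p): M ≅ I[1,1], I[1,2], I[1,3], I[3,3]^3.
μ_θ-semistable layers: μ^(1)=4; μ^(2)=1; μ^(3)=-5

((2, 1, 0); (1, 1, 1); (0, 0, 3))


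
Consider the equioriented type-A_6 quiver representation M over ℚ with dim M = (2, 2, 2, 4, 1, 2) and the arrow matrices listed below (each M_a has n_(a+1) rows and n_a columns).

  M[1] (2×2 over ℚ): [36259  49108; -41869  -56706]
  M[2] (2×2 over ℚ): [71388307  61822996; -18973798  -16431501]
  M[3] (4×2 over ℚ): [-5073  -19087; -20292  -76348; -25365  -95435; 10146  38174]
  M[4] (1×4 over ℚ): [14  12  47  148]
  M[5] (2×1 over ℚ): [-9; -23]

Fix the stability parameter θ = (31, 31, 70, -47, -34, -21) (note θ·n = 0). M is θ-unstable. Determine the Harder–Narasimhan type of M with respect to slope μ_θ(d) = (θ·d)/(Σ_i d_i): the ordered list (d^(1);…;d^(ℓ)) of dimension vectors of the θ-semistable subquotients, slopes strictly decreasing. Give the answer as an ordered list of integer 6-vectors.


Via rank(M_{q-1}∘⋯∘M_p): M ≅ I[1,3], I[1,6], I[4,4]^3, I[6,6].
μ_θ-semistable layers: μ^(1)=70; μ^(2)=31; μ^(3)=5; μ^(4)=-21; μ^(5)=-47

((0, 0, 1, 0, 0, 0); (1, 1, 0, 0, 0, 0); (1, 1, 1, 1, 1, 1); (0, 0, 0, 0, 0, 1); (0, 0, 0, 3, 0, 0))


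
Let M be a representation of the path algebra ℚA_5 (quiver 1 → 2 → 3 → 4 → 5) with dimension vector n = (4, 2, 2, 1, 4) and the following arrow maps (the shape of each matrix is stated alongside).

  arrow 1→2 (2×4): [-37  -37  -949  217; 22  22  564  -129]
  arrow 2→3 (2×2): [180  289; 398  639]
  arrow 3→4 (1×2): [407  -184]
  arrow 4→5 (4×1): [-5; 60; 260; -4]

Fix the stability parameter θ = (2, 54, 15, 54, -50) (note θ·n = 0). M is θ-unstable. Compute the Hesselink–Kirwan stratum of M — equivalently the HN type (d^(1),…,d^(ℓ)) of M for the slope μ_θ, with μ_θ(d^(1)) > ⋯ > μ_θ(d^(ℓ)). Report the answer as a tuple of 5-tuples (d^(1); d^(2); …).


Interval decomposition of M: I[1,1]^2, I[1,3], I[1,5], I[5,5]^3.
HN type (ℓ=4): μ^(1)=69/2; μ^(2)=73/4; μ^(3)=2; μ^(4)=-50

((0, 1, 1, 0, 0); (0, 1, 1, 1, 1); (4, 0, 0, 0, 0); (0, 0, 0, 0, 3))


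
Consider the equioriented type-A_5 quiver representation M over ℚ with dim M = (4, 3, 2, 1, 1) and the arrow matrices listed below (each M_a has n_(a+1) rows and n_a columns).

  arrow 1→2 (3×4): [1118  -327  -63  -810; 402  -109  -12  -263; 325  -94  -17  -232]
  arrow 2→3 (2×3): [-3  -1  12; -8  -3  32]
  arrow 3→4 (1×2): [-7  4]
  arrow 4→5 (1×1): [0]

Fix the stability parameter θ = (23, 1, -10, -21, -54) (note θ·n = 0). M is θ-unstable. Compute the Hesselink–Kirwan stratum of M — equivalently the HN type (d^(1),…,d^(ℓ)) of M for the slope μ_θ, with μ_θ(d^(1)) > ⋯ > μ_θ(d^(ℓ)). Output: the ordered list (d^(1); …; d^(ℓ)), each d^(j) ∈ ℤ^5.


Barcode: M ≅ I[1,1], I[1,2], I[1,3], I[1,4], I[5,5]. HN layers by μ_θ (5 steps, strictly decreasing):
  μ^(1)=23; μ^(2)=12; μ^(3)=14/3; μ^(4)=-7/4; μ^(5)=-54

((1, 0, 0, 0, 0); (1, 1, 0, 0, 0); (1, 1, 1, 0, 0); (1, 1, 1, 1, 0); (0, 0, 0, 0, 1))


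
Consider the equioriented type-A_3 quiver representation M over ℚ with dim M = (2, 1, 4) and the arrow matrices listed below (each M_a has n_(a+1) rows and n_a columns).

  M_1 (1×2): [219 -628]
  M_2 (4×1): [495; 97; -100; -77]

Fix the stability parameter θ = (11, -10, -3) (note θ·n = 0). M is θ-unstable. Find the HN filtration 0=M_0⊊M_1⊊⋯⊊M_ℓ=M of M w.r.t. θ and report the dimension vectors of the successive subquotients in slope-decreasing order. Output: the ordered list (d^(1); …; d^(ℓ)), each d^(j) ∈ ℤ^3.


Interval decomposition of M: I[1,1], I[1,3], I[3,3]^3.
HN type (ℓ=3): μ^(1)=11; μ^(2)=-2/3; μ^(3)=-3

((1, 0, 0); (1, 1, 1); (0, 0, 3))


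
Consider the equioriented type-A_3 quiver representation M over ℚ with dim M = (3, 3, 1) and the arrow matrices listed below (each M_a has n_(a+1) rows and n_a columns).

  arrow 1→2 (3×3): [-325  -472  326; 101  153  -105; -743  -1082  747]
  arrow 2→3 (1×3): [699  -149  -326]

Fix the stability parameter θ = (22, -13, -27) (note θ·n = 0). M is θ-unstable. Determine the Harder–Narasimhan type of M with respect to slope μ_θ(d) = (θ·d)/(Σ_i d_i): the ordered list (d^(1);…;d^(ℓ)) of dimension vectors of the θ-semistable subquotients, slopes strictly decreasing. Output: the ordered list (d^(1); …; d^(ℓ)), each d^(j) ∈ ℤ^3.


Via rank(M_{q-1}∘⋯∘M_p): M ≅ I[1,2]^2, I[1,3].
μ_θ-semistable layers: μ^(1)=9/2; μ^(2)=-6

((2, 2, 0); (1, 1, 1))


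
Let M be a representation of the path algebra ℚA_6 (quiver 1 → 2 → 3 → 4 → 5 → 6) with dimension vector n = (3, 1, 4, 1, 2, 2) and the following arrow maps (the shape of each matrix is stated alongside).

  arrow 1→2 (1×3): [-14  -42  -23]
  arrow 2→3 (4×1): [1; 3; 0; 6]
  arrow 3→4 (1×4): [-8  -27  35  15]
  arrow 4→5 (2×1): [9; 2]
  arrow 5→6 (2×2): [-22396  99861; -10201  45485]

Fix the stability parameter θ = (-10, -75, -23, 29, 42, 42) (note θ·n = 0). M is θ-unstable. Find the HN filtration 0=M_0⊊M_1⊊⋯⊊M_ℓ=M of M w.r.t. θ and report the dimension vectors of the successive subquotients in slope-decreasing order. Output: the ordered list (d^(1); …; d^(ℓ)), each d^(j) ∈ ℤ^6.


Via rank(M_{q-1}∘⋯∘M_p): M ≅ I[1,1]^2, I[1,6], I[3,3]^3, I[5,6].
μ_θ-semistable layers: μ^(1)=42; μ^(2)=29; μ^(3)=-10; μ^(4)=-23; μ^(5)=-85/2

((0, 0, 0, 0, 2, 2); (0, 0, 0, 1, 0, 0); (2, 0, 0, 0, 0, 0); (0, 0, 4, 0, 0, 0); (1, 1, 0, 0, 0, 0))


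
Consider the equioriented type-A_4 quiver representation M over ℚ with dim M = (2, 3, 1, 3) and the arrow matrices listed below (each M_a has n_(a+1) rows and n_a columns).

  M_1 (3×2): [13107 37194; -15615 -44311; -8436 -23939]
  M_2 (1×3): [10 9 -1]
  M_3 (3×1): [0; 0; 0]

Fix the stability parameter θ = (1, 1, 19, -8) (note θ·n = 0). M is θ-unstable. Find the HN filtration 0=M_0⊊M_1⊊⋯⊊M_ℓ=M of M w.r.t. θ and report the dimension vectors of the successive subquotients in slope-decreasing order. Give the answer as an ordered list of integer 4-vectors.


Barcode: M ≅ I[1,2], I[1,3], I[2,2], I[4,4]^3. HN layers by μ_θ (3 steps, strictly decreasing):
  μ^(1)=19; μ^(2)=1; μ^(3)=-8

((0, 0, 1, 0); (2, 3, 0, 0); (0, 0, 0, 3))


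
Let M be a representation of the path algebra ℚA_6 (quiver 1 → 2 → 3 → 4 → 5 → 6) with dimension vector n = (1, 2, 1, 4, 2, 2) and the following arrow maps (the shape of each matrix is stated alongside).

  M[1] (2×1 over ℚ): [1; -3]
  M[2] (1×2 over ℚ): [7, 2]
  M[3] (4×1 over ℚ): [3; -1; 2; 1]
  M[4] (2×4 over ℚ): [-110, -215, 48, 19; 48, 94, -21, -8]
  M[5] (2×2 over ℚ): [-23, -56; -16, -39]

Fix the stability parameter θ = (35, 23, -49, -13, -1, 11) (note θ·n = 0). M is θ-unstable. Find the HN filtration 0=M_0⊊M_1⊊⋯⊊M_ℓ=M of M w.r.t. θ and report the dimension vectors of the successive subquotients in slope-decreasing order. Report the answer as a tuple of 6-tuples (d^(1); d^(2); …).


Via rank(M_{q-1}∘⋯∘M_p): M ≅ I[1,4], I[2,2], I[4,4], I[4,6]^2.
μ_θ-semistable layers: μ^(1)=23; μ^(2)=11; μ^(3)=-1; μ^(4)=-13

((0, 1, 0, 0, 0, 0); (0, 0, 0, 0, 0, 2); (1, 1, 1, 1, 2, 0); (0, 0, 0, 3, 0, 0))


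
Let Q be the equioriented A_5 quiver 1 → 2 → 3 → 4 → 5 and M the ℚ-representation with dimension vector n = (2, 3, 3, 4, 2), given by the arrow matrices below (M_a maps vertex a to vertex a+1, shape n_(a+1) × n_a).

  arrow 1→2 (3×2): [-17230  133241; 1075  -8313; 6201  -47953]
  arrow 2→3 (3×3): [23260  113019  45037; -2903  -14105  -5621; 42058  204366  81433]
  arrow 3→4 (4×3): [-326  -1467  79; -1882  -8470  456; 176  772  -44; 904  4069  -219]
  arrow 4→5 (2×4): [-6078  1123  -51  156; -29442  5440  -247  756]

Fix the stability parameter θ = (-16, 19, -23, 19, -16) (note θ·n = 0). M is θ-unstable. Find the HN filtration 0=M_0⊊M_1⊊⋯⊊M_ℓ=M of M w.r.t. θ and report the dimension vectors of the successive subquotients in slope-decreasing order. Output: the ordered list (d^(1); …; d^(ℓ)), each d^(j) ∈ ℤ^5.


Barcode: M ≅ I[1,5]^2, I[2,3], I[4,4]^2. HN layers by μ_θ (4 steps, strictly decreasing):
  μ^(1)=19; μ^(2)=3/2; μ^(3)=-2; μ^(4)=-16

((0, 0, 0, 2, 0); (0, 0, 0, 2, 2); (0, 3, 3, 0, 0); (2, 0, 0, 0, 0))


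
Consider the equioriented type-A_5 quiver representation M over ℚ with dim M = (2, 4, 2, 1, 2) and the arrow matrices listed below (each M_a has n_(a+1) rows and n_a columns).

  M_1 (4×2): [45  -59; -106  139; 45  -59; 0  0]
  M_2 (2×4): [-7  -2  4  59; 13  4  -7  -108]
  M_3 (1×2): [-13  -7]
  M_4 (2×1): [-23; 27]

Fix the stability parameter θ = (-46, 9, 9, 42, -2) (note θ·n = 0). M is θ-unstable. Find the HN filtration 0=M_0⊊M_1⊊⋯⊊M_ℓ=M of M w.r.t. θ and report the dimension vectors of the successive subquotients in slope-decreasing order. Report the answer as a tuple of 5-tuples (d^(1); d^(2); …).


Interval decomposition of M: I[1,2], I[1,5], I[2,2], I[2,3], I[5,5].
HN type (ℓ=4): μ^(1)=20; μ^(2)=9; μ^(3)=-2; μ^(4)=-46

((0, 0, 0, 1, 1); (0, 4, 2, 0, 0); (0, 0, 0, 0, 1); (2, 0, 0, 0, 0))


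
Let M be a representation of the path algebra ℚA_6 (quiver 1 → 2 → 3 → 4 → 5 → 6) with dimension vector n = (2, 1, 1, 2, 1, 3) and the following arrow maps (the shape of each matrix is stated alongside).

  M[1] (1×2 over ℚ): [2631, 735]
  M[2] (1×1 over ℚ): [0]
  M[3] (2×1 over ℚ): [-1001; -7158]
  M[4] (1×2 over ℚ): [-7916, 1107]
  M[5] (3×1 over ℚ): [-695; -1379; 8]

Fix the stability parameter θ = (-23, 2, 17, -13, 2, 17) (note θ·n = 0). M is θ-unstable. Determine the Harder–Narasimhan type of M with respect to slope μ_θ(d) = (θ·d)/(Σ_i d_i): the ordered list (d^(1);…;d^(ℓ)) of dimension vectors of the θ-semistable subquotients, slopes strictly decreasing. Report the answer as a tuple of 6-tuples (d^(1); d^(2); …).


Interval decomposition of M: I[1,1], I[1,2], I[3,6], I[4,4], I[6,6]^2.
HN type (ℓ=4): μ^(1)=17; μ^(2)=2; μ^(3)=-13; μ^(4)=-23

((0, 0, 0, 0, 0, 3); (0, 1, 1, 1, 1, 0); (0, 0, 0, 1, 0, 0); (2, 0, 0, 0, 0, 0))


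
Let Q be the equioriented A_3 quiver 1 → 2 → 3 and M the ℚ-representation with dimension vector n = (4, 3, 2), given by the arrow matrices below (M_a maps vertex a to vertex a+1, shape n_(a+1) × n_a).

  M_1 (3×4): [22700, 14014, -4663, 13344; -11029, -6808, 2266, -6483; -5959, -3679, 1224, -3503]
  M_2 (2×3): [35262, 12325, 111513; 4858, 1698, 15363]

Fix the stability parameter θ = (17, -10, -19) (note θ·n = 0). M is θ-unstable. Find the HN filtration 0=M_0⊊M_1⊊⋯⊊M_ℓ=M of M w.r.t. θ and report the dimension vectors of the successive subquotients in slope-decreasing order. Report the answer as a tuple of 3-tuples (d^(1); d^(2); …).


Interval decomposition of M: I[1,1], I[1,2], I[1,3]^2.
HN type (ℓ=3): μ^(1)=17; μ^(2)=7/2; μ^(3)=-4

((1, 0, 0); (1, 1, 0); (2, 2, 2))


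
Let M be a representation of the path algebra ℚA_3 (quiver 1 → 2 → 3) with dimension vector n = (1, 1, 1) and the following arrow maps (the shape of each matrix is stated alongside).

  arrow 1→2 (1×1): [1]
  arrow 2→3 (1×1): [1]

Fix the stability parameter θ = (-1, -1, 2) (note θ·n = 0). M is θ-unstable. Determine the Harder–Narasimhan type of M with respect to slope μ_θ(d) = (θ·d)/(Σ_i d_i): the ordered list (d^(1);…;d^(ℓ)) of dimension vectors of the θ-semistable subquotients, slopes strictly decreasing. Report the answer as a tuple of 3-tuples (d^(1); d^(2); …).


Via rank(M_{q-1}∘⋯∘M_p): M ≅ I[1,3].
μ_θ-semistable layers: μ^(1)=2; μ^(2)=-1

((0, 0, 1); (1, 1, 0))


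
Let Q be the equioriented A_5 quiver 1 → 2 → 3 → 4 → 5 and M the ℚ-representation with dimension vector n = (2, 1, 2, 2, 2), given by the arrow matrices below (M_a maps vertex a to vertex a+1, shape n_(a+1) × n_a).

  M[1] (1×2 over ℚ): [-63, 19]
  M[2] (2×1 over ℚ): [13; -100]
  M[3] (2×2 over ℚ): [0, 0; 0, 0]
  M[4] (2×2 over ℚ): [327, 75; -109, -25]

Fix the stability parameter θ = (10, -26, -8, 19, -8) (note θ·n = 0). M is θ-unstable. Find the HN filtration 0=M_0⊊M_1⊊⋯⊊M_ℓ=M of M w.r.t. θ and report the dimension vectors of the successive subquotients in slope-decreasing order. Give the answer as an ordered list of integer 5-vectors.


Barcode: M ≅ I[1,1], I[1,3], I[3,3], I[4,4], I[4,5], I[5,5]. HN layers by μ_θ (4 steps, strictly decreasing):
  μ^(1)=19; μ^(2)=10; μ^(3)=11/2; μ^(4)=-8

((0, 0, 0, 1, 0); (1, 0, 0, 0, 0); (0, 0, 0, 1, 1); (1, 1, 2, 0, 1))


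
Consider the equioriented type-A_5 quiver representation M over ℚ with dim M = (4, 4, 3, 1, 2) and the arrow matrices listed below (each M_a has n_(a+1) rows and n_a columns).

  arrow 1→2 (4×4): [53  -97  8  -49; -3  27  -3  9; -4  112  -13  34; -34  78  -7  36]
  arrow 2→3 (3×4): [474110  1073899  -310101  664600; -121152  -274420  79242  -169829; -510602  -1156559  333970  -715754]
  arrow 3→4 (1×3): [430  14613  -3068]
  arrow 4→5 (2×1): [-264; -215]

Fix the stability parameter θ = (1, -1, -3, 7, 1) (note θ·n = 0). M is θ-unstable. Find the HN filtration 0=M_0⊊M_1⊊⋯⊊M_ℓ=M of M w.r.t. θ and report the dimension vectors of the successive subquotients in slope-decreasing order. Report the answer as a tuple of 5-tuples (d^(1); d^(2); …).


Barcode: M ≅ I[1,1]^2, I[1,3], I[1,5], I[2,2], I[2,3], I[5,5]. HN layers by μ_θ (4 steps, strictly decreasing):
  μ^(1)=4; μ^(2)=1; μ^(3)=-1; μ^(4)=-2

((0, 0, 0, 1, 1); (2, 0, 0, 0, 1); (2, 3, 2, 0, 0); (0, 1, 1, 0, 0))


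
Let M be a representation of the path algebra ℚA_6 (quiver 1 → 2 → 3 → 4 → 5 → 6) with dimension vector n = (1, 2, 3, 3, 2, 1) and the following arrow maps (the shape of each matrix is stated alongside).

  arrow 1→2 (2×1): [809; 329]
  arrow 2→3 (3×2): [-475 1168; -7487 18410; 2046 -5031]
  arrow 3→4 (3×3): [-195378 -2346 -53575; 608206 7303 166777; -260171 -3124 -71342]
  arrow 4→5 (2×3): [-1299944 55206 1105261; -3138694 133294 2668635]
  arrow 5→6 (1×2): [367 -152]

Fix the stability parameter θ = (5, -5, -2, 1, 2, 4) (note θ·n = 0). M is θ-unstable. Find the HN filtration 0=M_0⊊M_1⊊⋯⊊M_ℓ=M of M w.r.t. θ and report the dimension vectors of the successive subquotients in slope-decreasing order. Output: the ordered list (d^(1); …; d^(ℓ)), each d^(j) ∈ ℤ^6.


Via rank(M_{q-1}∘⋯∘M_p): M ≅ I[1,6], I[2,5], I[3,4].
μ_θ-semistable layers: μ^(1)=4; μ^(2)=2; μ^(3)=1; μ^(4)=-2/3; μ^(5)=-2; μ^(6)=-5

((0, 0, 0, 0, 0, 1); (0, 0, 0, 0, 2, 0); (0, 0, 0, 3, 0, 0); (1, 1, 1, 0, 0, 0); (0, 0, 2, 0, 0, 0); (0, 1, 0, 0, 0, 0))


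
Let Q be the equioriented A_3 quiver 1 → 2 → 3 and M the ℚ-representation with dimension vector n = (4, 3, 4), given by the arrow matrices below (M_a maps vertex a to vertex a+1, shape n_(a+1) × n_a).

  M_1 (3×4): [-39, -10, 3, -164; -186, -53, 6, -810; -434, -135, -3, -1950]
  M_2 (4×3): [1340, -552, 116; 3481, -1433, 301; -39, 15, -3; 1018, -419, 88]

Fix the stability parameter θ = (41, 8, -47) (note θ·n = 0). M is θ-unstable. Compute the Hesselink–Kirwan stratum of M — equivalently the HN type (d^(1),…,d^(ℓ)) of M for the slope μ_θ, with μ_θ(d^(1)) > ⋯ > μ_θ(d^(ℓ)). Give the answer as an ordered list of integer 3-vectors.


Interval decomposition of M: I[1,1], I[1,2], I[1,3]^2, I[3,3]^2.
HN type (ℓ=4): μ^(1)=41; μ^(2)=49/2; μ^(3)=2/3; μ^(4)=-47

((1, 0, 0); (1, 1, 0); (2, 2, 2); (0, 0, 2))
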